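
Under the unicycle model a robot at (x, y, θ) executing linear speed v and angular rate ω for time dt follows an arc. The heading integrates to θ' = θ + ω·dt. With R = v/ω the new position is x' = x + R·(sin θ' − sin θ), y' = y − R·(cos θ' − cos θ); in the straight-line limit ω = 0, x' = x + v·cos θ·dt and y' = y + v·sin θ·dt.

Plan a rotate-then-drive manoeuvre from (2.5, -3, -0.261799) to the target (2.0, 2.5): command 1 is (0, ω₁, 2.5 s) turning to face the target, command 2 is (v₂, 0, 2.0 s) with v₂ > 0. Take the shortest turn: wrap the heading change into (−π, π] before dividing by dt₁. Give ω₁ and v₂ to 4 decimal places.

heading to target = atan2(2.5−-3, 2−2.5) = 1.6615
Δθ = wrap(1.6615 − -0.2618) = 1.9233; ω₁ = Δθ/dt₁ = 0.7693
distance = √((2−2.5)² + (2.5−-3)²) = 5.5227; v₂ = distance/dt₂ = 2.7613

ω₁ = 0.7693, v₂ = 2.7613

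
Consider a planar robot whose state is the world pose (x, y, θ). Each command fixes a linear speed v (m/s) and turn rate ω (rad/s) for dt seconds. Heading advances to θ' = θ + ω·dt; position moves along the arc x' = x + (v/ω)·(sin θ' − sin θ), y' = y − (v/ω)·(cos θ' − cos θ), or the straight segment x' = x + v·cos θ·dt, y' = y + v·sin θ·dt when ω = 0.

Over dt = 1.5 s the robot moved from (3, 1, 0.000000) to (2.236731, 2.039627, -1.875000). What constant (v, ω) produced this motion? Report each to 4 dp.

v = -1.0000, ω = -1.2500

Δθ = -1.875000 − 0.000000 = -1.875000
ω = Δθ/dt = -1.875000/1.5 = -1.2500
R = −Δy/(cos θ' − cos θ) = 0.8000
v = R·ω = 0.8000·-1.2500 = -1.0000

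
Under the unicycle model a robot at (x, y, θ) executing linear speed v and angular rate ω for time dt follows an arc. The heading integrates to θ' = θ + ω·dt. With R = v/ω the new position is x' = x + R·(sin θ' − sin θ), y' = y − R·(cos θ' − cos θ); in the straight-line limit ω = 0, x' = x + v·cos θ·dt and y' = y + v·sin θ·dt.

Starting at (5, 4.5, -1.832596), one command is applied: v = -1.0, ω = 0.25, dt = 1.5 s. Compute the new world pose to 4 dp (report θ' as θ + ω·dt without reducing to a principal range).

θ' = -1.8326 + 0.25·1.5 = -1.4576
R = v/ω = -1.0/0.25 = -4.0000
x' = 5 + -4.0000·(sin -1.4576 − sin -1.8326) = 5.1107
y' = 4.5 − -4.0000·(cos -1.4576 − cos -1.8326) = 5.9871

(5.1107, 5.9871, -1.4576)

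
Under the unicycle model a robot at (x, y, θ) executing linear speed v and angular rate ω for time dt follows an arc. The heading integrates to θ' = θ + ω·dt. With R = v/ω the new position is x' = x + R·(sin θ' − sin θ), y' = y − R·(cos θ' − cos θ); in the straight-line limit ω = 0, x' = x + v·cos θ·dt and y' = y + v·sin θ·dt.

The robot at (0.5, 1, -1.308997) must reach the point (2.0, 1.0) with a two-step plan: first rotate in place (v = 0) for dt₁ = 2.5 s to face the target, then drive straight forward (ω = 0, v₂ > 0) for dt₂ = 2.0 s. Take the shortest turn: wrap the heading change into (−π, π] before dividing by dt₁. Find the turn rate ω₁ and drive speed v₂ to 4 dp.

ω₁ = 0.5236, v₂ = 0.7500

heading to target = atan2(1−1, 2−0.5) = 0.0000
Δθ = wrap(0.0000 − -1.3090) = 1.3090; ω₁ = Δθ/dt₁ = 0.5236
distance = √((2−0.5)² + (1−1)²) = 1.5000; v₂ = distance/dt₂ = 0.7500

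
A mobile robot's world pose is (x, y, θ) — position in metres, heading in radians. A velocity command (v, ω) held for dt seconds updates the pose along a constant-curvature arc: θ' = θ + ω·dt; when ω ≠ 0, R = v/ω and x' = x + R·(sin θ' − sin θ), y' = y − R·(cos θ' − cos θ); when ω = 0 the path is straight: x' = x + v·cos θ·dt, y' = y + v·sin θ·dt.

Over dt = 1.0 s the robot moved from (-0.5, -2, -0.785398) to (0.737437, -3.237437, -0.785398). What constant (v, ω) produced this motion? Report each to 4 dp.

v = 1.7500, ω = 0.0000

Δθ = -0.785398 − -0.785398 = 0.000000
ω = Δθ/dt = 0.000000/1.0 = 0.0000
ω = 0 → v = (Δx·cos θ + Δy·sin θ)/dt = 1.7500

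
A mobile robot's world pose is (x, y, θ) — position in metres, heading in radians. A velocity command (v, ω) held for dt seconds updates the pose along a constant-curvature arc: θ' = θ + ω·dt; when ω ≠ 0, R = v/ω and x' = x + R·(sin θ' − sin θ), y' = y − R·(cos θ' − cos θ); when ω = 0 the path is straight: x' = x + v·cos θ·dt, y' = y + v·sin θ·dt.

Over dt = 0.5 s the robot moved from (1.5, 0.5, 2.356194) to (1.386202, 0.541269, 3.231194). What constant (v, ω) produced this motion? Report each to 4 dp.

v = 0.2500, ω = 1.7500

Δθ = 3.231194 − 2.356194 = 0.875000
ω = Δθ/dt = 0.875000/0.5 = 1.7500
R = Δx/(sin θ' − sin θ) = 0.1429
v = R·ω = 0.1429·1.7500 = 0.2500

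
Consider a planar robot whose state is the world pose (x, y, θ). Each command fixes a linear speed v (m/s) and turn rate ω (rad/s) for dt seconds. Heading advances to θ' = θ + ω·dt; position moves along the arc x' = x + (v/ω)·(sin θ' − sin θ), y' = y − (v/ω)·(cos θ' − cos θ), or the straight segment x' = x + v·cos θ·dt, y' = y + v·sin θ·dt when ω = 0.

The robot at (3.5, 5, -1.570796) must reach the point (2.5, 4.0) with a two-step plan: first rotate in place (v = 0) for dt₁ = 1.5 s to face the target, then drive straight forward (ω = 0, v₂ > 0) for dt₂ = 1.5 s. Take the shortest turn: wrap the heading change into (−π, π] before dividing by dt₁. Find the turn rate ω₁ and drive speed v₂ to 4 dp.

ω₁ = -0.5236, v₂ = 0.9428

heading to target = atan2(4−5, 2.5−3.5) = -2.3562
Δθ = wrap(-2.3562 − -1.5708) = -0.7854; ω₁ = Δθ/dt₁ = -0.5236
distance = √((2.5−3.5)² + (4−5)²) = 1.4142; v₂ = distance/dt₂ = 0.9428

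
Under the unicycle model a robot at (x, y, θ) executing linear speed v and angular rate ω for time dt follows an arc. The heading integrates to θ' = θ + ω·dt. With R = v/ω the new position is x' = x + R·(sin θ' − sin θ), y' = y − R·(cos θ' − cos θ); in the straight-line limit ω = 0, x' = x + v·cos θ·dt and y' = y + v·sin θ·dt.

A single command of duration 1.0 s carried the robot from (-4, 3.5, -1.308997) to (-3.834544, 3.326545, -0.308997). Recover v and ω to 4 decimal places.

v = 0.2500, ω = 1.0000

Δθ = -0.308997 − -1.308997 = 1.000000
ω = Δθ/dt = 1.000000/1.0 = 1.0000
R = −Δy/(cos θ' − cos θ) = 0.2500
v = R·ω = 0.2500·1.0000 = 0.2500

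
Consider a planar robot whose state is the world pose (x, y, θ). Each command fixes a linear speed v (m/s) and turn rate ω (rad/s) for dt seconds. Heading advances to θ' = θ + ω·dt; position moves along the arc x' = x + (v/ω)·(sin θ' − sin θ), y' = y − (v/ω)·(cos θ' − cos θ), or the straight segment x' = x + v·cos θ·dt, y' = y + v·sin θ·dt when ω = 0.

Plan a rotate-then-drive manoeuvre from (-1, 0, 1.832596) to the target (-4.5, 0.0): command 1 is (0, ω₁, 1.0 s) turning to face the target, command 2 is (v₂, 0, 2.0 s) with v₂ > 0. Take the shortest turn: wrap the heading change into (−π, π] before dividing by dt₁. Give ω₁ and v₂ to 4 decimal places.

heading to target = atan2(0−0, -4.5−-1) = 3.1416
Δθ = wrap(3.1416 − 1.8326) = 1.3090; ω₁ = Δθ/dt₁ = 1.3090
distance = √((-4.5−-1)² + (0−0)²) = 3.5000; v₂ = distance/dt₂ = 1.7500

ω₁ = 1.3090, v₂ = 1.7500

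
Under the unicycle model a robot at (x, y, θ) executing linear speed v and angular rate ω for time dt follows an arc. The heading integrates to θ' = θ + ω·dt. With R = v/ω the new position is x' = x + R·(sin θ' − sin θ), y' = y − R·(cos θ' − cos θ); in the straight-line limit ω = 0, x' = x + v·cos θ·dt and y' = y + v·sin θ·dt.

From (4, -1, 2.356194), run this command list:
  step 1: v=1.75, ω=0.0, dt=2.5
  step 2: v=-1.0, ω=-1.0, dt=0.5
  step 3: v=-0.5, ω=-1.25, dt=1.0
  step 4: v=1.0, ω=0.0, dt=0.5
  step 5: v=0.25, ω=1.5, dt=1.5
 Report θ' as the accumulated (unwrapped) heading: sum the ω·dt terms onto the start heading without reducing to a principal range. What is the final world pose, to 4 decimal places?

(1.3658, 1.8084, 2.8562)

step 1: θ'=2.3562 (straight) → pose (0.9064, 2.0936, 2.3562)
step 2: θ'=1.8562 (R=1.0000) → pose (1.1589, 1.6680, 1.8562)
step 3: θ'=0.6062 (R=0.4000) → pose (1.0029, 1.2267, 0.6062)
step 4: θ'=0.6062 (straight) → pose (1.4138, 1.5116, 0.6062)
step 5: θ'=2.8562 (R=0.1667) → pose (1.3658, 1.8084, 2.8562)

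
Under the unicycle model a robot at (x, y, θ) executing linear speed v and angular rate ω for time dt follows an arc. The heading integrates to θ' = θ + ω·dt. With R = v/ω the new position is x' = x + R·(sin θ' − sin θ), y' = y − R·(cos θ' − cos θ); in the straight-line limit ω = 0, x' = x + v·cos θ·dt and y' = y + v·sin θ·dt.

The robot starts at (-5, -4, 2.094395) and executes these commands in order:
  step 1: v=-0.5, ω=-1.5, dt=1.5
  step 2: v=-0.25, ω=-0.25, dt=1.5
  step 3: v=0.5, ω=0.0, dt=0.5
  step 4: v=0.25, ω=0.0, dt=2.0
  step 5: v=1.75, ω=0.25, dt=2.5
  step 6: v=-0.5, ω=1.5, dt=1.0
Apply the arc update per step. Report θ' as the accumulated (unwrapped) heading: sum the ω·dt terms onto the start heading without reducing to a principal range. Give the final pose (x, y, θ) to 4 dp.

(-1.1442, -6.0211, 1.5944)

step 1: θ'=-0.1556 (R=0.3333) → pose (-5.3403, -4.4960, -0.1556)
step 2: θ'=-0.5306 (R=1.0000) → pose (-5.6914, -4.3706, -0.5306)
step 3: θ'=-0.5306 (straight) → pose (-5.4758, -4.4971, -0.5306)
step 4: θ'=-0.5306 (straight) → pose (-5.0445, -4.7501, -0.5306)
step 5: θ'=0.0944 (R=7.0000) → pose (-0.8424, -5.6814, 0.0944)
step 6: θ'=1.5944 (R=-0.3333) → pose (-1.1442, -6.0211, 1.5944)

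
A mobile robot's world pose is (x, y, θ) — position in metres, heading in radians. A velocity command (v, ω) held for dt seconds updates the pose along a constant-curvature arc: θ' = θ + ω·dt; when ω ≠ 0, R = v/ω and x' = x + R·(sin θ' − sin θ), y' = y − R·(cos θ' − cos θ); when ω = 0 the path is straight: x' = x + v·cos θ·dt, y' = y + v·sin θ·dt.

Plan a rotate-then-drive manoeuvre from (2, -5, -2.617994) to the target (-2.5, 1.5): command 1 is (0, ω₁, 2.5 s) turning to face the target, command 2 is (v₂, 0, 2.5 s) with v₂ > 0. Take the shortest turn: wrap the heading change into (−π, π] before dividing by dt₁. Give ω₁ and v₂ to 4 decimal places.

heading to target = atan2(1.5−-5, -2.5−2) = 2.1763
Δθ = wrap(2.1763 − -2.6180) = -1.4889; ω₁ = Δθ/dt₁ = -0.5955
distance = √((-2.5−2)² + (1.5−-5)²) = 7.9057; v₂ = distance/dt₂ = 3.1623

ω₁ = -0.5955, v₂ = 3.1623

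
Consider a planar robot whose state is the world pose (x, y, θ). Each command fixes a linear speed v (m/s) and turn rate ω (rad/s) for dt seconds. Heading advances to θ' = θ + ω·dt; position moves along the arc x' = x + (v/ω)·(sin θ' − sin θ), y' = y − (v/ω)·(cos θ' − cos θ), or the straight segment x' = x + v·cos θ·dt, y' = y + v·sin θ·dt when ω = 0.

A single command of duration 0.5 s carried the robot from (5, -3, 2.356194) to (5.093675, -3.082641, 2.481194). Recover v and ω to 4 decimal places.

v = -0.2500, ω = 0.2500

Δθ = 2.481194 − 2.356194 = 0.125000
ω = Δθ/dt = 0.125000/0.5 = 0.2500
R = Δx/(sin θ' − sin θ) = -1.0000
v = R·ω = -1.0000·0.2500 = -0.2500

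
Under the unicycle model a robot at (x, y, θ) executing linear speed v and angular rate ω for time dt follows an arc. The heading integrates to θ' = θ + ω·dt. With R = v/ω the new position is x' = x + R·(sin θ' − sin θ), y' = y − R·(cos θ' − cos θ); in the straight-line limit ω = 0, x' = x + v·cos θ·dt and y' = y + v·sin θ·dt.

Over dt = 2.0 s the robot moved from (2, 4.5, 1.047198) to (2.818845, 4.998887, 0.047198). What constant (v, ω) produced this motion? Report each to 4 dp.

Δθ = 0.047198 − 1.047198 = -1.000000
ω = Δθ/dt = -1.000000/2.0 = -0.5000
R = Δx/(sin θ' − sin θ) = -1.0000
v = R·ω = -1.0000·-0.5000 = 0.5000

v = 0.5000, ω = -0.5000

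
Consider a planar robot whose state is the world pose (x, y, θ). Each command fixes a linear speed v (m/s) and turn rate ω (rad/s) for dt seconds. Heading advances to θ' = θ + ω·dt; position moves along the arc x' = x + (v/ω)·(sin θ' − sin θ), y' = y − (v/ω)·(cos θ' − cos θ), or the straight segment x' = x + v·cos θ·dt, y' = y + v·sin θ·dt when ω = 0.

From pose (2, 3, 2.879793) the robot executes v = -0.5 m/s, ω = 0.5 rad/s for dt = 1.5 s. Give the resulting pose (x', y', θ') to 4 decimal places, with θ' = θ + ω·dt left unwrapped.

θ' = 2.8798 + 0.5·1.5 = 3.6298
R = v/ω = -0.5/0.5 = -1.0000
x' = 2 + -1.0000·(sin 3.6298 − sin 2.8798) = 2.7279
y' = 3 − -1.0000·(cos 3.6298 − cos 2.8798) = 3.0827

(2.7279, 3.0827, 3.6298)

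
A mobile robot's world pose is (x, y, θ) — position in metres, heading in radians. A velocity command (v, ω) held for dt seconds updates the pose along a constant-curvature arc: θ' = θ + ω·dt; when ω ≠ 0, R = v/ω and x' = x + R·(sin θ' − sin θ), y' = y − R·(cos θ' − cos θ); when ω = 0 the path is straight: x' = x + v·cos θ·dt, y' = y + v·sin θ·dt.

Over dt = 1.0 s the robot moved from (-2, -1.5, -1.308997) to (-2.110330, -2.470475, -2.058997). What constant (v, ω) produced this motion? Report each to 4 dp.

v = 1.0000, ω = -0.7500

Δθ = -2.058997 − -1.308997 = -0.750000
ω = Δθ/dt = -0.750000/1.0 = -0.7500
R = −Δy/(cos θ' − cos θ) = -1.3333
v = R·ω = -1.3333·-0.7500 = 1.0000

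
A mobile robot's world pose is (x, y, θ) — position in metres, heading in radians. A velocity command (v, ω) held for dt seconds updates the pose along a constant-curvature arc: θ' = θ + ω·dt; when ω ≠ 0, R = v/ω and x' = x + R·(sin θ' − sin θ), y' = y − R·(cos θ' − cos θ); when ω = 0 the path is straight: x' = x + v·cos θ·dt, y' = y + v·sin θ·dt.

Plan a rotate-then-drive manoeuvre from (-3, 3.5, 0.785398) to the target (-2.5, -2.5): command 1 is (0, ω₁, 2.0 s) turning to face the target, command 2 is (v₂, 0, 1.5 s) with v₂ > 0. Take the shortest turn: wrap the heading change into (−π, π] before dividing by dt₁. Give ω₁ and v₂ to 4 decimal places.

heading to target = atan2(-2.5−3.5, -2.5−-3) = -1.4877
Δθ = wrap(-1.4877 − 0.7854) = -2.2731; ω₁ = Δθ/dt₁ = -1.1365
distance = √((-2.5−-3)² + (-2.5−3.5)²) = 6.0208; v₂ = distance/dt₂ = 4.0139

ω₁ = -1.1365, v₂ = 4.0139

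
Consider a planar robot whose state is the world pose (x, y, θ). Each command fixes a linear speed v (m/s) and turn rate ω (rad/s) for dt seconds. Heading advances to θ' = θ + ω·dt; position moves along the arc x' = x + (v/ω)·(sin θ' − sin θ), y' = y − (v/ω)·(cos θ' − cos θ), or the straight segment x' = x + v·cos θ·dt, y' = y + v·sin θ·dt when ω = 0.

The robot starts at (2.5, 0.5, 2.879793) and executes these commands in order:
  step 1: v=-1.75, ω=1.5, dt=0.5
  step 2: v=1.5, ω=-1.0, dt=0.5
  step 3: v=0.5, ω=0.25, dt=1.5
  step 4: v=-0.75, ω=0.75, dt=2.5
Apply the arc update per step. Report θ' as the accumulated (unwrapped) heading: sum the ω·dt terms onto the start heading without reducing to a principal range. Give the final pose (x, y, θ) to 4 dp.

step 1: θ'=3.6298 (R=-1.1667) → pose (3.3492, 0.5965, 3.6298)
step 2: θ'=3.1298 (R=-1.5000) → pose (2.6279, 0.4214, 3.1298)
step 3: θ'=3.5048 (R=2.0000) → pose (1.8938, 0.2911, 3.5048)
step 4: θ'=5.3798 (R=-1.0000) → pose (2.3239, 1.8448, 5.3798)

(2.3239, 1.8448, 5.3798)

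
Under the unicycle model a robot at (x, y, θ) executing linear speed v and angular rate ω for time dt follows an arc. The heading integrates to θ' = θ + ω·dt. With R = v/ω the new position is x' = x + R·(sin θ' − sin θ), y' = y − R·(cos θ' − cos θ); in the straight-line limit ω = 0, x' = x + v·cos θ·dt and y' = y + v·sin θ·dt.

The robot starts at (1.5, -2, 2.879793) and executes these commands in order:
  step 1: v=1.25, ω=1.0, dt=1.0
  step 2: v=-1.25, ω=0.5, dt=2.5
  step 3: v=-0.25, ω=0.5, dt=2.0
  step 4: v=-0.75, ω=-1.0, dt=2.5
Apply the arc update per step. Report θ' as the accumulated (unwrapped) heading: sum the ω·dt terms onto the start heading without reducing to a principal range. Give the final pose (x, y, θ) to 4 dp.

(0.3204, 2.2749, 3.6298)

step 1: θ'=3.8798 (R=1.2500) → pose (0.3353, -2.2828, 3.8798)
step 2: θ'=5.1298 (R=-2.5000) → pose (0.9382, 0.5799, 5.1298)
step 3: θ'=6.1298 (R=-0.5000) → pose (0.5576, 0.8713, 6.1298)
step 4: θ'=3.6298 (R=0.7500) → pose (0.3204, 2.2749, 3.6298)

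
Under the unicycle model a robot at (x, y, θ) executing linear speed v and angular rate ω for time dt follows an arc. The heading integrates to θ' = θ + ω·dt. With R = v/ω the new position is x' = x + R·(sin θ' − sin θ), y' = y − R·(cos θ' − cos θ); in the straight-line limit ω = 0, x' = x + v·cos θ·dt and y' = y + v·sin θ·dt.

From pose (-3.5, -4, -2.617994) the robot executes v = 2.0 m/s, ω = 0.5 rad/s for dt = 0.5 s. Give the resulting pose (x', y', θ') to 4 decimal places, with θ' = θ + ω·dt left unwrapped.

(-4.2949, -4.6025, -2.3680)

θ' = -2.6180 + 0.5·0.5 = -2.3680
R = v/ω = 2.0/0.5 = 4.0000
x' = -3.5 + 4.0000·(sin -2.3680 − sin -2.6180) = -4.2949
y' = -4 − 4.0000·(cos -2.3680 − cos -2.6180) = -4.6025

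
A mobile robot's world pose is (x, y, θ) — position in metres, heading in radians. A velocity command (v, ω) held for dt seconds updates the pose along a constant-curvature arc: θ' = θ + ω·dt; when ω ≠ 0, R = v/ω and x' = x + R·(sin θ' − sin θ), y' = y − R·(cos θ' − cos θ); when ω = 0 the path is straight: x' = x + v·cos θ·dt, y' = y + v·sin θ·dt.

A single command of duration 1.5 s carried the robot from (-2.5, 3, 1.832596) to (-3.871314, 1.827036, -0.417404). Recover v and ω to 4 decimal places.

v = -1.5000, ω = -1.5000

Δθ = -0.417404 − 1.832596 = -2.250000
ω = Δθ/dt = -2.250000/1.5 = -1.5000
R = Δx/(sin θ' − sin θ) = 1.0000
v = R·ω = 1.0000·-1.5000 = -1.5000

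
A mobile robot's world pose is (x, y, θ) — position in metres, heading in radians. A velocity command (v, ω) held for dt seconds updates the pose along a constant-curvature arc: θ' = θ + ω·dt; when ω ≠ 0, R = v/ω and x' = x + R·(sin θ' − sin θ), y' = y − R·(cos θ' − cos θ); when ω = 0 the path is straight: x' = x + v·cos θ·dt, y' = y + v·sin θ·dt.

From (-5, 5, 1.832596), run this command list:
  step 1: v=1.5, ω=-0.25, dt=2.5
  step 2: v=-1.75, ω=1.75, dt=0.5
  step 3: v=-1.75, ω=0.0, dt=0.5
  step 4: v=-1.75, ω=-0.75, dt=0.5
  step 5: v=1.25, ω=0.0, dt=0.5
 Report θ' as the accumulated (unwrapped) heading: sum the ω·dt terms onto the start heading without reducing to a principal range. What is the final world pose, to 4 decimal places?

step 1: θ'=1.2076 (R=-6.0000) → pose (-4.8130, 8.6845, 1.2076)
step 2: θ'=2.0826 (R=-1.0000) → pose (-4.7501, 7.8395, 2.0826)
step 3: θ'=2.0826 (straight) → pose (-4.3216, 7.0766, 2.0826)
step 4: θ'=1.7076 (R=2.3333) → pose (-4.0444, 6.2521, 1.7076)
step 5: θ'=1.7076 (straight) → pose (-4.1297, 6.8712, 1.7076)

(-4.1297, 6.8712, 1.7076)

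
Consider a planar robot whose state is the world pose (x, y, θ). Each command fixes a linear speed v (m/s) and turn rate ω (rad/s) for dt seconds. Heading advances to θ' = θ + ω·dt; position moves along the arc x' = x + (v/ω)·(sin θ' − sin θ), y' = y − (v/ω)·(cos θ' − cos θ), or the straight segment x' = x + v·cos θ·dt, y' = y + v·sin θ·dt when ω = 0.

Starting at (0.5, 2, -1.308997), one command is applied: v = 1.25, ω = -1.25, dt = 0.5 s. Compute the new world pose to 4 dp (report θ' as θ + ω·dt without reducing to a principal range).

(0.4688, 1.3859, -1.9340)

θ' = -1.3090 + -1.25·0.5 = -1.9340
R = v/ω = 1.25/-1.25 = -1.0000
x' = 0.5 + -1.0000·(sin -1.9340 − sin -1.3090) = 0.4688
y' = 2 − -1.0000·(cos -1.9340 − cos -1.3090) = 1.3859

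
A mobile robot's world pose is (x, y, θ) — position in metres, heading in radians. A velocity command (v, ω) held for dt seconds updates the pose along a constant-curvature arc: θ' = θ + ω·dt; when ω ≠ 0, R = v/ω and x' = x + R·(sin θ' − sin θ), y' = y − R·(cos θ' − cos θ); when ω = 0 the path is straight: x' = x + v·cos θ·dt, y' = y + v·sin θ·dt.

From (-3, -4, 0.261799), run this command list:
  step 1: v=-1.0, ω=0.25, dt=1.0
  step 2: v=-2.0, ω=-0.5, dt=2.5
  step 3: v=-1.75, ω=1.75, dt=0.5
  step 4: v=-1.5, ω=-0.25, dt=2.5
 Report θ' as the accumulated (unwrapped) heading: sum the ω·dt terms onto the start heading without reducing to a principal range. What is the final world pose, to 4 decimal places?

step 1: θ'=0.5118 (R=-4.0000) → pose (-3.9237, -4.3762, 0.5118)
step 2: θ'=-0.7382 (R=4.0000) → pose (-8.5745, -3.8475, -0.7382)
step 3: θ'=0.1368 (R=-1.0000) → pose (-9.3839, -3.5965, 0.1368)
step 4: θ'=-0.4882 (R=6.0000) → pose (-13.0163, -2.9517, -0.4882)

(-13.0163, -2.9517, -0.4882)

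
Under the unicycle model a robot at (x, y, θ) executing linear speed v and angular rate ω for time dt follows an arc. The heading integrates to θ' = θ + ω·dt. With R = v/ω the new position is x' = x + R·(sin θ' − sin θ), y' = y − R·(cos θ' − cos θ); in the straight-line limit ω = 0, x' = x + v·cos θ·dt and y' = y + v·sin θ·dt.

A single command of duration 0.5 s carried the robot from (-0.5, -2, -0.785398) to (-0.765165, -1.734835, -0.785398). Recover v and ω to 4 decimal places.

Δθ = -0.785398 − -0.785398 = 0.000000
ω = Δθ/dt = 0.000000/0.5 = 0.0000
ω = 0 → v = (Δx·cos θ + Δy·sin θ)/dt = -0.7500

v = -0.7500, ω = 0.0000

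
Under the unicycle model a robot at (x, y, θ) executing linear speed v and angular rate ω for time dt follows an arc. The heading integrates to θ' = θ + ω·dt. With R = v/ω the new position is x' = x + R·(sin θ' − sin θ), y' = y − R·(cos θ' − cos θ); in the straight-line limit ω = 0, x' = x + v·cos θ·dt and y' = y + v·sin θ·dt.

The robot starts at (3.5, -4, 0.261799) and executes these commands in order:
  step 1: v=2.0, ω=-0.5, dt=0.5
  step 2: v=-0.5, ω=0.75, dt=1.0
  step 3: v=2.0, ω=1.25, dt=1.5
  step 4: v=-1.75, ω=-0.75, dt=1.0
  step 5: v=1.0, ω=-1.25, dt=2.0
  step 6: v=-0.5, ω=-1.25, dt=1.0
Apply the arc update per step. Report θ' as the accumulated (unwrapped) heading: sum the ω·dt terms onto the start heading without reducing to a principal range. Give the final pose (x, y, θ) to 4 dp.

(5.8625, -1.4619, -1.8632)

step 1: θ'=0.0118 (R=-4.0000) → pose (4.4881, -3.8640, 0.0118)
step 2: θ'=0.7618 (R=-0.6667) → pose (4.0358, -4.0482, 0.7618)
step 3: θ'=2.6368 (R=1.6000) → pose (3.7052, -1.4900, 2.6368)
step 4: θ'=1.8868 (R=2.3333) → pose (4.7946, -2.8072, 1.8868)
step 5: θ'=-0.6132 (R=-0.8000) → pose (6.0154, -1.9043, -0.6132)
step 6: θ'=-1.8632 (R=0.4000) → pose (5.8625, -1.4619, -1.8632)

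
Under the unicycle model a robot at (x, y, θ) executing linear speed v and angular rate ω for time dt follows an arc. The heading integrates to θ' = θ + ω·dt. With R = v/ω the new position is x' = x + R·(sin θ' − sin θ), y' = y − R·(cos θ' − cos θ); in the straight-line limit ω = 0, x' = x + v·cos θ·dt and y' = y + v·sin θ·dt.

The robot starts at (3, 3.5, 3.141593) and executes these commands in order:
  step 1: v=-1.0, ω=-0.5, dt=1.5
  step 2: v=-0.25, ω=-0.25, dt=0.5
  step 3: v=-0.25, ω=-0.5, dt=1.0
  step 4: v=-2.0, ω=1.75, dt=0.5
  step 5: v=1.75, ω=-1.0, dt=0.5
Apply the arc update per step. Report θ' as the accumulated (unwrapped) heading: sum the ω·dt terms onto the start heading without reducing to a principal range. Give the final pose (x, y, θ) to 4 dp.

step 1: θ'=2.3916 (R=2.0000) → pose (4.3633, 2.9634, 2.3916)
step 2: θ'=2.2666 (R=1.0000) → pose (4.4492, 2.8727, 2.2666)
step 3: θ'=1.7666 (R=0.5000) → pose (4.5559, 2.6495, 1.7666)
step 4: θ'=2.6416 (R=-1.1429) → pose (5.1290, 1.8689, 2.6416)
step 5: θ'=2.1416 (R=-1.7500) → pose (4.4954, 2.4591, 2.1416)

(4.4954, 2.4591, 2.1416)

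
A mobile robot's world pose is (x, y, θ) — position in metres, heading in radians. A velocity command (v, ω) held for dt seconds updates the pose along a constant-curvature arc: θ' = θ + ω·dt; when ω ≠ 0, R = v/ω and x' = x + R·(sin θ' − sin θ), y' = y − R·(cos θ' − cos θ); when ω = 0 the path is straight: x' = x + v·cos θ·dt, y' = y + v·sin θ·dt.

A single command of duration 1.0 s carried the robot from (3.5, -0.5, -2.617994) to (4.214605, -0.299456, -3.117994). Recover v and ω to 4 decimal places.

Δθ = -3.117994 − -2.617994 = -0.500000
ω = Δθ/dt = -0.500000/1.0 = -0.5000
R = Δx/(sin θ' − sin θ) = 1.5000
v = R·ω = 1.5000·-0.5000 = -0.7500

v = -0.7500, ω = -0.5000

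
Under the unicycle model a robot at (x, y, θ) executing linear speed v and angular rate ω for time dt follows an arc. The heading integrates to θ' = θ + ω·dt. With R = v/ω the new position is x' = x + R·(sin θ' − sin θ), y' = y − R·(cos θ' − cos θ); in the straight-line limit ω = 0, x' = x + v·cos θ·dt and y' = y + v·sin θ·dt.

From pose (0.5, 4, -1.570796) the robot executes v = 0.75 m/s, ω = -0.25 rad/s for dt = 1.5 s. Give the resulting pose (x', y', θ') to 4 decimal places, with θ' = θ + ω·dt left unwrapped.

(0.2915, 2.9012, -1.9458)

θ' = -1.5708 + -0.25·1.5 = -1.9458
R = v/ω = 0.75/-0.25 = -3.0000
x' = 0.5 + -3.0000·(sin -1.9458 − sin -1.5708) = 0.2915
y' = 4 − -3.0000·(cos -1.9458 − cos -1.5708) = 2.9012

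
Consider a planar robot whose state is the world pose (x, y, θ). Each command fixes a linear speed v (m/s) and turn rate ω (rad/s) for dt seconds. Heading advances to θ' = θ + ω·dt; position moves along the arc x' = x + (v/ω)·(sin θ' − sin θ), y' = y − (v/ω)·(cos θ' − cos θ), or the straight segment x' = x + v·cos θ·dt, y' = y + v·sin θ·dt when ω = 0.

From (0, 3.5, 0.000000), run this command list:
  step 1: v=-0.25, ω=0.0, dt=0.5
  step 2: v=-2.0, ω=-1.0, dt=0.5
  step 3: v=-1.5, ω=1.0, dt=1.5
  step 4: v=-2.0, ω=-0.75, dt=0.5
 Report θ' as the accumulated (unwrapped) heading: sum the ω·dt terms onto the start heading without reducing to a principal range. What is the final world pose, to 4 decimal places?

step 1: θ'=0.0000 (straight) → pose (-0.1250, 3.5000, 0.0000)
step 2: θ'=-0.5000 (R=2.0000) → pose (-1.0839, 3.7448, -0.5000)
step 3: θ'=1.0000 (R=-1.5000) → pose (-3.0652, 3.2389, 1.0000)
step 4: θ'=0.6250 (R=2.6667) → pose (-3.7489, 2.5172, 0.6250)

(-3.7489, 2.5172, 0.6250)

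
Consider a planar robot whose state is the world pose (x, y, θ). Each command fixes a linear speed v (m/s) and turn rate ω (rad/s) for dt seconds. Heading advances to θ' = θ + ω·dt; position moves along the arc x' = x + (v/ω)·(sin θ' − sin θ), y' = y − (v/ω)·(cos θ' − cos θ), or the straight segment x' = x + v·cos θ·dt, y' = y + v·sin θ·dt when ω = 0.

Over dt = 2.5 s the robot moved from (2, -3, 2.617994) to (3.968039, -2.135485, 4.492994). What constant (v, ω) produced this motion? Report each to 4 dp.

v = -1.0000, ω = 0.7500

Δθ = 4.492994 − 2.617994 = 1.875000
ω = Δθ/dt = 1.875000/2.5 = 0.7500
R = Δx/(sin θ' − sin θ) = -1.3333
v = R·ω = -1.3333·0.7500 = -1.0000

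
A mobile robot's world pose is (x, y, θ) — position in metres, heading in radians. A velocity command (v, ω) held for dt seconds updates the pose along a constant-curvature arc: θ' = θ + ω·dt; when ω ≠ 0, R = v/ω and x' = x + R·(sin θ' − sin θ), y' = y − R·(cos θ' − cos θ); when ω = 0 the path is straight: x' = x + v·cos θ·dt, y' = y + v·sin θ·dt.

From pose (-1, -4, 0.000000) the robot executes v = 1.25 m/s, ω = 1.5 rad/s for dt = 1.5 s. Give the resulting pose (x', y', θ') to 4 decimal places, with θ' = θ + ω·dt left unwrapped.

θ' = 0.0000 + 1.5·1.5 = 2.2500
R = v/ω = 1.25/1.5 = 0.8333
x' = -1 + 0.8333·(sin 2.2500 − sin 0.0000) = -0.3516
y' = -4 − 0.8333·(cos 2.2500 − cos 0.0000) = -2.6432

(-0.3516, -2.6432, 2.2500)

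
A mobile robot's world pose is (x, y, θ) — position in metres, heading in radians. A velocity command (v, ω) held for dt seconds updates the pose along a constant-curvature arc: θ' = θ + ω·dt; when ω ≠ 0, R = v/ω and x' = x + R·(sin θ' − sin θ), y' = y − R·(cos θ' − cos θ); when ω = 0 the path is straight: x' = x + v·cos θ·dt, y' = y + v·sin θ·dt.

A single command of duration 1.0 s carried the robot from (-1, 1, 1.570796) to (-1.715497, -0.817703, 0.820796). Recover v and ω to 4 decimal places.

v = -2.0000, ω = -0.7500

Δθ = 0.820796 − 1.570796 = -0.750000
ω = Δθ/dt = -0.750000/1.0 = -0.7500
R = −Δy/(cos θ' − cos θ) = 2.6667
v = R·ω = 2.6667·-0.7500 = -2.0000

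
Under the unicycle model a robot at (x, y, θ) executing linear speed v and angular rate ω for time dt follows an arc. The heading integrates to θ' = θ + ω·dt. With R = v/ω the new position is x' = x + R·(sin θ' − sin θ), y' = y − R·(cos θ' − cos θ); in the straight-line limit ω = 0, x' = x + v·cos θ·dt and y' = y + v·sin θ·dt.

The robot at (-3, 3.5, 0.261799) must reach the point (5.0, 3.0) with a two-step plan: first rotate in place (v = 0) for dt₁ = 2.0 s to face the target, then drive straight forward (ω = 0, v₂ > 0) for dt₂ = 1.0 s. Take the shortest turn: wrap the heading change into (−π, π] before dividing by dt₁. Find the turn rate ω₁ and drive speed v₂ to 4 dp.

heading to target = atan2(3−3.5, 5−-3) = -0.0624
Δθ = wrap(-0.0624 − 0.2618) = -0.3242; ω₁ = Δθ/dt₁ = -0.1621
distance = √((5−-3)² + (3−3.5)²) = 8.0156; v₂ = distance/dt₂ = 8.0156

ω₁ = -0.1621, v₂ = 8.0156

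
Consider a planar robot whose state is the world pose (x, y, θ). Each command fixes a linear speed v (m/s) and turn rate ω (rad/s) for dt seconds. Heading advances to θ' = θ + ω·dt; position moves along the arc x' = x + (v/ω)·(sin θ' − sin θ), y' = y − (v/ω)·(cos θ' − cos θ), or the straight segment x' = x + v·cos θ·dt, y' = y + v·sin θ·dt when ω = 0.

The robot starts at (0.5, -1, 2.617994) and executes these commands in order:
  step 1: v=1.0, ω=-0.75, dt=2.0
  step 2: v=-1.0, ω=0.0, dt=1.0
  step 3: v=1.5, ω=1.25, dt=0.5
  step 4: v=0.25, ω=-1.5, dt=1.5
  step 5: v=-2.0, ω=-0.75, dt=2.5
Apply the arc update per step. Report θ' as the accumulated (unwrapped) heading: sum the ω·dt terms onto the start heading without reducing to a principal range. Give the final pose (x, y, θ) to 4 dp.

step 1: θ'=1.1180 (R=-1.3333) → pose (-0.0323, 0.7380, 1.1180)
step 2: θ'=1.1180 (straight) → pose (-0.4698, -0.1612, 1.1180)
step 3: θ'=1.7430 (R=1.2000) → pose (-0.3666, 0.5694, 1.7430)
step 4: θ'=-0.5070 (R=-0.1667) → pose (-0.1215, 0.7437, -0.5070)
step 5: θ'=-2.3820 (R=2.6667) → pose (-0.6630, 5.0085, -2.3820)

(-0.6630, 5.0085, -2.3820)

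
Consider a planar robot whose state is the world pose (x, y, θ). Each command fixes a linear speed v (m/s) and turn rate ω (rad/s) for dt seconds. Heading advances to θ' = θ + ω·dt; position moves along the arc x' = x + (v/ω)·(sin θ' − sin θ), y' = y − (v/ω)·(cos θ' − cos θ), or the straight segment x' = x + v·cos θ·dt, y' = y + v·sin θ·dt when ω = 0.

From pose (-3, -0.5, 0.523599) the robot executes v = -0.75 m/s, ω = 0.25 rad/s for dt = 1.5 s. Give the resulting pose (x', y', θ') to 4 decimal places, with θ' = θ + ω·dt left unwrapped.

(-3.8474, -1.2300, 0.8986)

θ' = 0.5236 + 0.25·1.5 = 0.8986
R = v/ω = -0.75/0.25 = -3.0000
x' = -3 + -3.0000·(sin 0.8986 − sin 0.5236) = -3.8474
y' = -0.5 − -3.0000·(cos 0.8986 − cos 0.5236) = -1.2300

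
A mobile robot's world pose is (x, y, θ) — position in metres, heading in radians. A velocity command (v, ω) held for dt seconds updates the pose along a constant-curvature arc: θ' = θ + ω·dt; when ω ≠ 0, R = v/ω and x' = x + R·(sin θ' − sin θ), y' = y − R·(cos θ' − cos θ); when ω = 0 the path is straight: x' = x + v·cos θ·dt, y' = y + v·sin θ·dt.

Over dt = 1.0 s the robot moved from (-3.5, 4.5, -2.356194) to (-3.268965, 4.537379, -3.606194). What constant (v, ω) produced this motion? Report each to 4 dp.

Δθ = -3.606194 − -2.356194 = -1.250000
ω = Δθ/dt = -1.250000/1.0 = -1.2500
R = Δx/(sin θ' − sin θ) = 0.2000
v = R·ω = 0.2000·-1.2500 = -0.2500

v = -0.2500, ω = -1.2500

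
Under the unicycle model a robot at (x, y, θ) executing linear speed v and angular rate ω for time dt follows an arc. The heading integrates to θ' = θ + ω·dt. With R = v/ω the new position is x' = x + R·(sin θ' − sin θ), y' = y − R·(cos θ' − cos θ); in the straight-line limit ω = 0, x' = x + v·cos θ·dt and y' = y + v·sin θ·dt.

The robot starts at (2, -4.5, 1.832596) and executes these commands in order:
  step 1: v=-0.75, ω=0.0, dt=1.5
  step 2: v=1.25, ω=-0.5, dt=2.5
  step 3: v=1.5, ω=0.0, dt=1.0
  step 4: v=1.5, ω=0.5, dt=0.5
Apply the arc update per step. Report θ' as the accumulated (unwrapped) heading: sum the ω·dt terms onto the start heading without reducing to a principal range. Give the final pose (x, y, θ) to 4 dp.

step 1: θ'=1.8326 (straight) → pose (2.2912, -5.5867, 1.8326)
step 2: θ'=0.5826 (R=-2.5000) → pose (3.3305, -2.8520, 0.5826)
step 3: θ'=0.5826 (straight) → pose (4.5831, -2.0267, 0.5826)
step 4: θ'=0.8326 (R=3.0000) → pose (5.1515, -1.5405, 0.8326)

(5.1515, -1.5405, 0.8326)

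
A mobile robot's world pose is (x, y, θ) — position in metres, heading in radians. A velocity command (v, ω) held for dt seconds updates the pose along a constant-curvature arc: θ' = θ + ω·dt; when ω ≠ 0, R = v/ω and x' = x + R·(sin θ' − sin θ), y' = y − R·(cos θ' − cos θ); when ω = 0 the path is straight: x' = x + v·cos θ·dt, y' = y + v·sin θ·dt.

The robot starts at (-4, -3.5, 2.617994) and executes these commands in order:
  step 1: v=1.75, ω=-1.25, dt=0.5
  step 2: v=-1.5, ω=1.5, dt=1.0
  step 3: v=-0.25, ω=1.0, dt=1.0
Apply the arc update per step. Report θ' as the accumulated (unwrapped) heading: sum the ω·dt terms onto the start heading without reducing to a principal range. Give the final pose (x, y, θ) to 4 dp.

step 1: θ'=1.9930 (R=-1.4000) → pose (-4.5771, -2.8612, 1.9930)
step 2: θ'=3.4930 (R=-1.0000) → pose (-3.3207, -3.3904, 3.4930)
step 3: θ'=4.4930 (R=-0.2500) → pose (-3.1627, -3.2100, 4.4930)

(-3.1627, -3.2100, 4.4930)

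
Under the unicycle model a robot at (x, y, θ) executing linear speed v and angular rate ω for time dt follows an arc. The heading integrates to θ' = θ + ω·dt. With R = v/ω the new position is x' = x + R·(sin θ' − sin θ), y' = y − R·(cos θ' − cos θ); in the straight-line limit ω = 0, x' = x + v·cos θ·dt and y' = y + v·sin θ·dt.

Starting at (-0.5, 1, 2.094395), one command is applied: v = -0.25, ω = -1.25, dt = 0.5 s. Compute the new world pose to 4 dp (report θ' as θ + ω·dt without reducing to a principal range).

(-0.4742, 0.8798, 1.4694)

θ' = 2.0944 + -1.25·0.5 = 1.4694
R = v/ω = -0.25/-1.25 = 0.2000
x' = -0.5 + 0.2000·(sin 1.4694 − sin 2.0944) = -0.4742
y' = 1 − 0.2000·(cos 1.4694 − cos 2.0944) = 0.8798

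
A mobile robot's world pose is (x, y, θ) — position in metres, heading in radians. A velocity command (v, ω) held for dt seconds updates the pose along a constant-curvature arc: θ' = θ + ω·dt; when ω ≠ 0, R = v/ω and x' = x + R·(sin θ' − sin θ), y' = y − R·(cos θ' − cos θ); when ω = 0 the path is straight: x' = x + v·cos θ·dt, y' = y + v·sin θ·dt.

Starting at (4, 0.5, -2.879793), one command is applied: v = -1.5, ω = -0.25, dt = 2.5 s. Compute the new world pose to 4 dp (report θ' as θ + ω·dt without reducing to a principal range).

(7.6845, 0.3130, -3.5048)

θ' = -2.8798 + -0.25·2.5 = -3.5048
R = v/ω = -1.5/-0.25 = 6.0000
x' = 4 + 6.0000·(sin -3.5048 − sin -2.8798) = 7.6845
y' = 0.5 − 6.0000·(cos -3.5048 − cos -2.8798) = 0.3130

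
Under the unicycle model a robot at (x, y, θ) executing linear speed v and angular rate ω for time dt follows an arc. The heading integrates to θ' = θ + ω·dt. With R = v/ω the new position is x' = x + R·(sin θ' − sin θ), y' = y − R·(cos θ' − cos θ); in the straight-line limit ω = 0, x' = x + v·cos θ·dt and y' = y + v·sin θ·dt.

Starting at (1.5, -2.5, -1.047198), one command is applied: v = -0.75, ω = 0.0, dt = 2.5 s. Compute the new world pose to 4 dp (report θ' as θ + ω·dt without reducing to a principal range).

θ' = -1.0472 + 0.0·2.5 = -1.0472
ω = 0 → straight: x' = 1.5 + -0.75·cos(-1.0472)·2.5 = 0.5625
y' = -2.5 + -0.75·sin(-1.0472)·2.5 = -0.8762

(0.5625, -0.8762, -1.0472)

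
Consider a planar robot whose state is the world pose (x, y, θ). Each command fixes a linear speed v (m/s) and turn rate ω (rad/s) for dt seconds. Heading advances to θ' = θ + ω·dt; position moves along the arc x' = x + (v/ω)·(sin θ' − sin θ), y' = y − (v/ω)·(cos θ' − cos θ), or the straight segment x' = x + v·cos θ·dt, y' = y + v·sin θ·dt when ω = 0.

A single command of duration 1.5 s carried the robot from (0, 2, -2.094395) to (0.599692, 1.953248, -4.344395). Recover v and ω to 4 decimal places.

v = -0.5000, ω = -1.5000

Δθ = -4.344395 − -2.094395 = -2.250000
ω = Δθ/dt = -2.250000/1.5 = -1.5000
R = Δx/(sin θ' − sin θ) = 0.3333
v = R·ω = 0.3333·-1.5000 = -0.5000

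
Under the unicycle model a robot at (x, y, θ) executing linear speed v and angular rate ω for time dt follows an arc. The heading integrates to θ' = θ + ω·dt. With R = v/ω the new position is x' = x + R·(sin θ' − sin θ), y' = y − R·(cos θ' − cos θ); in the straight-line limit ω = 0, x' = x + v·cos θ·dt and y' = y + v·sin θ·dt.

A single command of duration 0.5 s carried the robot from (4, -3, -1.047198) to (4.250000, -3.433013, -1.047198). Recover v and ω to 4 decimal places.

Δθ = -1.047198 − -1.047198 = 0.000000
ω = Δθ/dt = 0.000000/0.5 = 0.0000
ω = 0 → v = (Δx·cos θ + Δy·sin θ)/dt = 1.0000

v = 1.0000, ω = 0.0000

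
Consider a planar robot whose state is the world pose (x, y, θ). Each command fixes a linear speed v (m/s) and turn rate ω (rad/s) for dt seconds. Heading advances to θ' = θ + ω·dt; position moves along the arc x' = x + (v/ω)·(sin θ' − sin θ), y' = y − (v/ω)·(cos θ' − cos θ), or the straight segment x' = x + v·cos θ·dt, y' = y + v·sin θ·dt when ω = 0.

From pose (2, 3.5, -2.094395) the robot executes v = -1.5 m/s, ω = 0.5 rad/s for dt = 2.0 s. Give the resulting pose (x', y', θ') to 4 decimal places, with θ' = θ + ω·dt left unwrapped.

θ' = -2.0944 + 0.5·2.0 = -1.0944
R = v/ω = -1.5/0.5 = -3.0000
x' = 2 + -3.0000·(sin -1.0944 − sin -2.0944) = 2.0679
y' = 3.5 − -3.0000·(cos -1.0944 − cos -2.0944) = 6.3758

(2.0679, 6.3758, -1.0944)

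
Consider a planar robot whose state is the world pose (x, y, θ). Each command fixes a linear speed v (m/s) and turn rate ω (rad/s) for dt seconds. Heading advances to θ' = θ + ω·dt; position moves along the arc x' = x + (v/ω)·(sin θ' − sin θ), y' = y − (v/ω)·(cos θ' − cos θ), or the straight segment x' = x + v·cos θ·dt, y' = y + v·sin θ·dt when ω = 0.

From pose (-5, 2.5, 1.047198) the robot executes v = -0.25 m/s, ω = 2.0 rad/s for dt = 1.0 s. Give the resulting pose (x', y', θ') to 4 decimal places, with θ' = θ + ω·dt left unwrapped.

(-4.9035, 2.3131, 3.0472)

θ' = 1.0472 + 2.0·1.0 = 3.0472
R = v/ω = -0.25/2.0 = -0.1250
x' = -5 + -0.1250·(sin 3.0472 − sin 1.0472) = -4.9035
y' = 2.5 − -0.1250·(cos 3.0472 − cos 1.0472) = 2.3131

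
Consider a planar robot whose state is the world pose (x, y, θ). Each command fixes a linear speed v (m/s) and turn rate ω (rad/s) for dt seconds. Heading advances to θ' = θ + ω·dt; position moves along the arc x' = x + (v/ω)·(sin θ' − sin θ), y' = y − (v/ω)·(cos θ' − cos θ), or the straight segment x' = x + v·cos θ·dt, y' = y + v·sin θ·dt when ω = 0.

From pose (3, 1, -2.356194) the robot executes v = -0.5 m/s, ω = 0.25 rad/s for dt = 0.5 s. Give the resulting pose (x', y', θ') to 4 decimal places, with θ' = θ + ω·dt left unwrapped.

θ' = -2.3562 + 0.25·0.5 = -2.2312
R = v/ω = -0.5/0.25 = -2.0000
x' = 3 + -2.0000·(sin -2.2312 − sin -2.3562) = 3.1653
y' = 1 − -2.0000·(cos -2.2312 − cos -2.3562) = 1.1874

(3.1653, 1.1874, -2.2312)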